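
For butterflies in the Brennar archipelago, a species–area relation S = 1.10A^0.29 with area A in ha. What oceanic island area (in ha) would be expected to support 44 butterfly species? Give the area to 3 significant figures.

334000 ha

44 = 1.1 × A^0.29  ⇒  A^0.29 = 44/1.1 = 40
ln A = ln(40) / 0.29 = 3.6889 / 0.29 = 12.7203
A = e^12.7203 ≈ 334460 ha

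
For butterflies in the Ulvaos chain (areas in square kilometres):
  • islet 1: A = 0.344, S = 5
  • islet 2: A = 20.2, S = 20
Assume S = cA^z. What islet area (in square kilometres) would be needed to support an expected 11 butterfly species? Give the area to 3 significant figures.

z = ln(20/5) / ln(20.2/0.344) = 1.3863 / 4.0728 = 0.3404
c = 5 / 0.344^0.3404 = 5 / 0.6954 = 7.19
A = (11/7.19)^(1/0.3404) ⇒ ln A = ln(1.53)/0.3404 = 1.2493
A = e^1.2493 ≈ 3.488 square kilometres

3.49 square kilometres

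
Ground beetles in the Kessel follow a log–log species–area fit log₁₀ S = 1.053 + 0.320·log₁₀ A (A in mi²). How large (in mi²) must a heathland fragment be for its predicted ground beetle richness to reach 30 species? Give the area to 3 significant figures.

30 = 11.3 × A^0.32  ⇒  A^0.32 = 30/11.3 = 2.655
ln A = ln(2.655) / 0.32 = 0.9766 / 0.32 = 3.0518
A = e^3.0518 ≈ 21.15 mi²

21.2 mi²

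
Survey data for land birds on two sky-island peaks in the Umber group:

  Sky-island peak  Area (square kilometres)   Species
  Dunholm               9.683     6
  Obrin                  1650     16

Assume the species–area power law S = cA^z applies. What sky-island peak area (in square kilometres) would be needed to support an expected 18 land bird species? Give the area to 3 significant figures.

z = ln(16/6) / ln(1650/9.683) = 0.9808 / 5.1382 = 0.1909
c = 6 / 9.683^0.1909 = 6 / 1.542 = 3.89
A = (18/3.89)^(1/0.1909) ⇒ ln A = ln(4.627)/0.1909 = 8.0255
A = e^8.0255 ≈ 3058 square kilometres

3060 square kilometres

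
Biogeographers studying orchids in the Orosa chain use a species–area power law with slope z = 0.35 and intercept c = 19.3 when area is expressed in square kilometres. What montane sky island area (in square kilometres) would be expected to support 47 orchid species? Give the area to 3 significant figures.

12.7 square kilometres

47 = 19.3 × A^0.35  ⇒  A^0.35 = 47/19.3 = 2.435
ln A = ln(2.435) / 0.35 = 0.8900 / 0.35 = 2.5430
A = e^2.5430 ≈ 12.72 square kilometres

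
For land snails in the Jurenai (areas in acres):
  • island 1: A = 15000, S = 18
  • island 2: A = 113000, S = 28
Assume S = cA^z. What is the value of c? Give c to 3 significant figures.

z = ln(S₂/S₁) / ln(A₂/A₁) = ln(28/18) / ln(113000/15000) = 0.4418 / 2.0193 = 0.2188
c = S₁ / A₁^z = 18 / 15000^0.2188 = 18 / 8.198 = 2.196

2.20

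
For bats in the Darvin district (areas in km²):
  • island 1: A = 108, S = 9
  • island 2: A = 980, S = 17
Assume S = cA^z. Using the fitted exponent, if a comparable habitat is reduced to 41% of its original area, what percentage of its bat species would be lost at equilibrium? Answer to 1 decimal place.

z = ln(17/9) / ln(980/108) = 0.6360 / 2.2054 = 0.2884
S_new/S_old = (A_new/A_old)^z = 0.41^0.2884 = exp(0.2884 × -0.8916) = 0.7733
Fraction lost = 1 − 0.7733 = 0.2267

22.7%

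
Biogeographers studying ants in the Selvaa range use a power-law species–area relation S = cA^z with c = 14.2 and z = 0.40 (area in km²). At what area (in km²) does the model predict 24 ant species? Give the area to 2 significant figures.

24 = 14.2 × A^0.4  ⇒  A^0.4 = 24/14.2 = 1.69
ln A = ln(1.69) / 0.4 = 0.5248 / 0.4 = 1.3120
A = e^1.3120 ≈ 3.714 km²

3.7 km²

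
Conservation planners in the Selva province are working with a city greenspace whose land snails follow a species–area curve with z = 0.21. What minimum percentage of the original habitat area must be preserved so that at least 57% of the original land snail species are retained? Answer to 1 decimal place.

6.9%

Need (A_new/A_old)^0.21 = 0.57, so A_new/A_old = 0.57^(1/0.21) = 0.57^4.762
ln(A_new/A_old) = ln 0.57 / 0.21 = -0.5621 / 0.21 = -2.6768
A_new/A_old = e^-2.6768 ≈ 0.06879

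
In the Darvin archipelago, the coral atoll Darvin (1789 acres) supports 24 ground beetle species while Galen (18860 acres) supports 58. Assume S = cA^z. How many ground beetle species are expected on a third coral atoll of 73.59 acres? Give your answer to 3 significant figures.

7.26

z = ln(58/24) / ln(18860/1789) = 0.8824 / 2.3554 = 0.3746
c = 24 / 1789^0.3746 = 24 / 16.54 = 1.451
S₃ = 1.451 × 73.59^0.3746 = 1.451 × 5.004 ≈ 7.262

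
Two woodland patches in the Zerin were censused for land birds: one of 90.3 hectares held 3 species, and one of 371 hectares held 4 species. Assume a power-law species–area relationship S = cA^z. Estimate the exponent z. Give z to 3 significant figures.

0.204

Taking logs: ln S = ln c + z ln A, so z = (ln S₂ − ln S₁)/(ln A₂ − ln A₁).
z = ln(4/3) / ln(371/90.3) = ln(1.333) / ln(4.109) = 0.2877 / 1.4131 = 0.2036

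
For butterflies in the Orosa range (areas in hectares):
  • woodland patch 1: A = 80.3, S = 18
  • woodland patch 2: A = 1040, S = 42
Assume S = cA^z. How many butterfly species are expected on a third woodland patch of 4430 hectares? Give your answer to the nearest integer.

68

z = ln(42/18) / ln(1040/80.3) = 0.8473 / 2.5612 = 0.3308
c = 18 / 80.3^0.3308 = 18 / 4.267 = 4.218
S₃ = 4.218 × 4430^0.3308 = 4.218 × 16.08 ≈ 67.84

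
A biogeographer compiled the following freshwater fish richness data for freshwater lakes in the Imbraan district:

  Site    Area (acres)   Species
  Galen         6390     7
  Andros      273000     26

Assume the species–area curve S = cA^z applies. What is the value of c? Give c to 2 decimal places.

z = ln(S₂/S₁) / ln(A₂/A₁) = ln(26/7) / ln(273000/6390) = 1.3122 / 3.7547 = 0.3495
c = S₁ / A₁^z = 7 / 6390^0.3495 = 7 / 21.38 = 0.3275

0.33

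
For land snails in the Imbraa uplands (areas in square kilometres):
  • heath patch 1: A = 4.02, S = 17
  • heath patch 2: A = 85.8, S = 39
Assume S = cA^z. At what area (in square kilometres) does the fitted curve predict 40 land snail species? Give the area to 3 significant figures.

94.2 square kilometres

z = ln(39/17) / ln(85.8/4.02) = 0.8303 / 3.0607 = 0.2713
c = 17 / 4.02^0.2713 = 17 / 1.459 = 11.66
A = (40/11.66)^(1/0.2713) ⇒ ln A = ln(3.432)/0.2713 = 4.5453
A = e^4.5453 ≈ 94.19 square kilometres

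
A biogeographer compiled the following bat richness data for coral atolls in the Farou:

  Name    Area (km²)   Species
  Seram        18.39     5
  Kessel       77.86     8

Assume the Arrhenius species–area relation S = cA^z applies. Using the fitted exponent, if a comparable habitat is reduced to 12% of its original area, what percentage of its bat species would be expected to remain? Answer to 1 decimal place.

50.1%

z = ln(8/5) / ln(77.86/18.39) = 0.4700 / 1.4431 = 0.3257
S_new/S_old = (A_new/A_old)^z = 0.12^0.3257 = exp(0.3257 × -2.1203) = 0.5013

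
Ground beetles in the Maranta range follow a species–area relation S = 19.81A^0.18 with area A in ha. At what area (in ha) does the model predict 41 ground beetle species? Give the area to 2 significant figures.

57 ha

41 = 19.81 × A^0.18  ⇒  A^0.18 = 41/19.81 = 2.07
ln A = ln(2.07) / 0.18 = 0.7274 / 0.18 = 4.0410
A = e^4.0410 ≈ 56.88 ha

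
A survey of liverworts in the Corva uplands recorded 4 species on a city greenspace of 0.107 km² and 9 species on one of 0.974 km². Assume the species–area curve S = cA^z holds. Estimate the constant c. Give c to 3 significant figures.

9.09

z = ln(S₂/S₁) / ln(A₂/A₁) = ln(9/4) / ln(0.974/0.107) = 0.8109 / 2.2086 = 0.3672
c = S₁ / A₁^z = 4 / 0.107^0.3672 = 4 / 0.4402 = 9.087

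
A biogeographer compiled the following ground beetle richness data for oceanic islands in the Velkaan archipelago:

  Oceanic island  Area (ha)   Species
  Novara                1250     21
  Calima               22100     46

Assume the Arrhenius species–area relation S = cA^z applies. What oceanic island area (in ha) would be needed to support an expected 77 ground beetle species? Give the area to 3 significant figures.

z = ln(46/21) / ln(22100/1250) = 0.7841 / 2.8724 = 0.2730
c = 21 / 1250^0.2730 = 21 / 7.005 = 2.998
A = (77/2.998)^(1/0.2730) ⇒ ln A = ln(25.68)/0.2730 = 11.8905
A = e^11.8905 ≈ 145876 ha

146000 ha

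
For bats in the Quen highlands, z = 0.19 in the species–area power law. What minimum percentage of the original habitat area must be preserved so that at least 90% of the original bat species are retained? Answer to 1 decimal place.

57.4%

Need (A_new/A_old)^0.19 = 0.9, so A_new/A_old = 0.9^(1/0.19) = 0.9^5.263
ln(A_new/A_old) = ln 0.9 / 0.19 = -0.1054 / 0.19 = -0.5545
A_new/A_old = e^-0.5545 ≈ 0.5743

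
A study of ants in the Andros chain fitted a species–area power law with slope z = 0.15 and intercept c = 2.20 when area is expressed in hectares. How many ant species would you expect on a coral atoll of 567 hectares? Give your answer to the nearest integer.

S = 2.2 × 567^0.15
ln S = ln 2.2 + 0.15 × ln 567 = 0.7885 + 0.15 × 6.3404 = 1.7395
S = e^1.7395 ≈ 5.695

6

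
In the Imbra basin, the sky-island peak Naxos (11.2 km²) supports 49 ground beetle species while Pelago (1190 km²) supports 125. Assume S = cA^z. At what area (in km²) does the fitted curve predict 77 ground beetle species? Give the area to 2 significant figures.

110 km²

z = ln(125/49) / ln(1190/11.2) = 0.9365 / 4.6658 = 0.2007
c = 49 / 11.2^0.2007 = 49 / 1.624 = 30.17
A = (77/30.17)^(1/0.2007) ⇒ ln A = ln(2.552)/0.2007 = 4.6678
A = e^4.6678 ≈ 106.5 km²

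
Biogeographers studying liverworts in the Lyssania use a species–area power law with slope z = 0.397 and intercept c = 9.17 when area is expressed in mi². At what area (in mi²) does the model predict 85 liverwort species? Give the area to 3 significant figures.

273 mi²

85 = 9.17 × A^0.397  ⇒  A^0.397 = 85/9.17 = 9.269
ln A = ln(9.269) / 0.397 = 2.2267 / 0.397 = 5.6089
A = e^5.6089 ≈ 272.8 mi²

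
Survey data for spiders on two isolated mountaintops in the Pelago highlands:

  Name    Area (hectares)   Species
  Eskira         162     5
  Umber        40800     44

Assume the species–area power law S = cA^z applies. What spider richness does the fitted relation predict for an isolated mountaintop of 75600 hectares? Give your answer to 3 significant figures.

z = ln(44/5) / ln(40800/162) = 2.1748 / 5.5288 = 0.3933
c = 5 / 162^0.3933 = 5 / 7.398 = 0.6759
S₃ = 0.6759 × 75600^0.3933 = 0.6759 × 82.98 ≈ 56.08

56.1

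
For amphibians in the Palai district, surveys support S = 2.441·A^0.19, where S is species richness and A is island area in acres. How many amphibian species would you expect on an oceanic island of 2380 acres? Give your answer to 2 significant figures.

S = 2.441 × 2380^0.19 = 2.441 × 4.381 ≈ 10.69

11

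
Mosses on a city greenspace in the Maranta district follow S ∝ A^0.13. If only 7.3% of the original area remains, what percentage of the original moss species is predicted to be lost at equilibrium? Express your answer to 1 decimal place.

28.8%

S_new/S_old = (A_new/A_old)^z = 0.073^0.13
= exp(0.13 × ln 0.073) = exp(0.13 × -2.6173) = exp(-0.3402) ≈ 0.7116
Fraction lost = 1 − 0.7116 = 0.2884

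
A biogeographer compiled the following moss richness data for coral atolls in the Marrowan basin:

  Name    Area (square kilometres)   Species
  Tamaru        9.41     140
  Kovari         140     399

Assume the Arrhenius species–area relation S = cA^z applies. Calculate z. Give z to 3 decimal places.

0.388

Taking logs: ln S = ln c + z ln A, so z = (ln S₂ − ln S₁)/(ln A₂ − ln A₁).
z = ln(399/140) / ln(140/9.41) = ln(2.85) / ln(14.88) = 1.0473 / 2.6999 = 0.3879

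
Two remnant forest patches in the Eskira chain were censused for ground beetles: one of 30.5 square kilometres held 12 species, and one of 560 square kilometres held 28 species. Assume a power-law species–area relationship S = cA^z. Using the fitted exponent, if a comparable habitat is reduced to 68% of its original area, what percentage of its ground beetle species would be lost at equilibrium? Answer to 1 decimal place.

10.6%

z = ln(28/12) / ln(560/30.5) = 0.8473 / 2.9102 = 0.2911
S_new/S_old = (A_new/A_old)^z = 0.68^0.2911 = exp(0.2911 × -0.3857) = 0.8938
Fraction lost = 1 − 0.8938 = 0.1062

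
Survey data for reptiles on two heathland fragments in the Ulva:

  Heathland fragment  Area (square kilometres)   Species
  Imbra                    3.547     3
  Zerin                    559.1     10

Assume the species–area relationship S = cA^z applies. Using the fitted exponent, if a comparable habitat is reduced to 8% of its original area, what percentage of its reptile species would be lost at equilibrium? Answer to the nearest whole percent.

45%

z = ln(10/3) / ln(559.1/3.547) = 1.2040 / 5.0602 = 0.2379
S_new/S_old = (A_new/A_old)^z = 0.08^0.2379 = exp(0.2379 × -2.5257) = 0.5483
Fraction lost = 1 − 0.5483 = 0.4517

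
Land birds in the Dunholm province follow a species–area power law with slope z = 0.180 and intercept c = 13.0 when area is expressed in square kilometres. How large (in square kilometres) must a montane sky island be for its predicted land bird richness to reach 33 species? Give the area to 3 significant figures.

177 square kilometres

33 = 13 × A^0.18  ⇒  A^0.18 = 33/13 = 2.538
ln A = ln(2.538) / 0.18 = 0.9316 / 0.18 = 5.1753
A = e^5.1753 ≈ 176.9 square kilometres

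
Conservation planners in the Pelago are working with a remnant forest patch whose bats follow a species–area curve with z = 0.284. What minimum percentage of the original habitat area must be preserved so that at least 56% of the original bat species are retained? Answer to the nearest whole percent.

13%

Need (A_new/A_old)^0.284 = 0.56, so A_new/A_old = 0.56^(1/0.284) = 0.56^3.521
ln(A_new/A_old) = ln 0.56 / 0.284 = -0.5798 / 0.284 = -2.0416
A_new/A_old = e^-2.0416 ≈ 0.1298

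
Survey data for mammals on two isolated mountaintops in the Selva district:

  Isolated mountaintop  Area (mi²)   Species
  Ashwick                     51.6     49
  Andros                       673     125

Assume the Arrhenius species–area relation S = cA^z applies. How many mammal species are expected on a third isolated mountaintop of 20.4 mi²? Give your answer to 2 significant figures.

z = ln(125/49) / ln(673/51.6) = 0.9365 / 2.5682 = 0.3646
c = 49 / 51.6^0.3646 = 49 / 4.212 = 11.63
S₃ = 11.63 × 20.4^0.3646 = 11.63 × 3.003 ≈ 34.93

35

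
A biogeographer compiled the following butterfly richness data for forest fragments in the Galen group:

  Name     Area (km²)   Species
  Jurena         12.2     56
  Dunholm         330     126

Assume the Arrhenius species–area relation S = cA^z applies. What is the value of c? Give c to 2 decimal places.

30.27

z = ln(S₂/S₁) / ln(A₂/A₁) = ln(126/56) / ln(330/12.2) = 0.8109 / 3.2977 = 0.2459
c = S₁ / A₁^z = 56 / 12.2^0.2459 = 56 / 1.85 = 30.27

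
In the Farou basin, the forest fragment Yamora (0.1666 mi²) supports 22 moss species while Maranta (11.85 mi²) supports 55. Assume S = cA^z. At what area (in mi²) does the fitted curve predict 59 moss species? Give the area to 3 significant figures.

z = ln(55/22) / ln(11.85/0.1666) = 0.9163 / 4.2645 = 0.2149
c = 22 / 0.1666^0.2149 = 22 / 0.6804 = 32.33
A = (59/32.33)^(1/0.2149) ⇒ ln A = ln(1.825)/0.2149 = 2.7991
A = e^2.7991 ≈ 16.43 mi²

16.4 mi²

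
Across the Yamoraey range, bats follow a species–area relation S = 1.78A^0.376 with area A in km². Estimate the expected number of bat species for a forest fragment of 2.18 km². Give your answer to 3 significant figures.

S = 1.78 × 2.18^0.376
ln S = ln 1.78 + 0.376 × ln 2.18 = 0.5766 + 0.376 × 0.7793 = 0.8696
S = e^0.8696 ≈ 2.386

2.39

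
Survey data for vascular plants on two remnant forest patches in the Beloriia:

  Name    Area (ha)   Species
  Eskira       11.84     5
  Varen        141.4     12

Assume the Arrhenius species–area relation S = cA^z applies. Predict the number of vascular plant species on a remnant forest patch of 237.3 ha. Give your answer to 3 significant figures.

14.4

z = ln(12/5) / ln(141.4/11.84) = 0.8755 / 2.4801 = 0.3530
c = 5 / 11.84^0.3530 = 5 / 2.393 = 2.09
S₃ = 2.09 × 237.3^0.3530 = 2.09 × 6.894 ≈ 14.41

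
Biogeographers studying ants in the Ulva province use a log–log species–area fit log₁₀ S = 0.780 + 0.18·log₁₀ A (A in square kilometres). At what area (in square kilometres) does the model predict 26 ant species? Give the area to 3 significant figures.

3370 square kilometres

26 = 6.026 × A^0.18  ⇒  A^0.18 = 26/6.026 = 4.315
ln A = ln(4.315) / 0.18 = 1.4621 / 0.18 = 8.1227
A = e^8.1227 ≈ 3370 square kilometres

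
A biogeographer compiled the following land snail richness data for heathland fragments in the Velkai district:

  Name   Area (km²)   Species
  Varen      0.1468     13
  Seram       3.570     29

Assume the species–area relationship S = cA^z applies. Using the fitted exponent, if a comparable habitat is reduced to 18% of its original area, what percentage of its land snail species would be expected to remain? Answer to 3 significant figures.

65.0%

z = ln(29/13) / ln(3.57/0.1468) = 0.8023 / 3.1912 = 0.2514
S_new/S_old = (A_new/A_old)^z = 0.18^0.2514 = exp(0.2514 × -1.7148) = 0.6498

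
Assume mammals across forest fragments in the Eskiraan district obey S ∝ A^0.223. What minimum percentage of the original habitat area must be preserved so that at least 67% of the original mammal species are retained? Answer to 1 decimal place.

Need (A_new/A_old)^0.223 = 0.67, so A_new/A_old = 0.67^(1/0.223) = 0.67^4.484
ln(A_new/A_old) = ln 0.67 / 0.223 = -0.4005 / 0.223 = -1.7959
A_new/A_old = e^-1.7959 ≈ 0.166

16.6%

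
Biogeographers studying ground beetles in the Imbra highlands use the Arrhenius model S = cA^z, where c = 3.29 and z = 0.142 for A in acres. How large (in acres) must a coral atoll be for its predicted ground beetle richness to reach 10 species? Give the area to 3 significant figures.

2510 acres

10 = 3.29 × A^0.142  ⇒  A^0.142 = 10/3.29 = 3.04
ln A = ln(3.04) / 0.142 = 1.1117 / 0.142 = 7.8289
A = e^7.8289 ≈ 2512 acres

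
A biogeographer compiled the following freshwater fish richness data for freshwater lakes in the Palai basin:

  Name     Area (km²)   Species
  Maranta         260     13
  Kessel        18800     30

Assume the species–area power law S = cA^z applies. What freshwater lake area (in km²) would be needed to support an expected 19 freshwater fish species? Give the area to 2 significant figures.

1800 km²

z = ln(30/13) / ln(18800/260) = 0.8362 / 4.2809 = 0.1953
c = 13 / 260^0.1953 = 13 / 2.963 = 4.387
A = (19/4.387)^(1/0.1953) ⇒ ln A = ln(4.331)/0.1953 = 7.5034
A = e^7.5034 ≈ 1814 km²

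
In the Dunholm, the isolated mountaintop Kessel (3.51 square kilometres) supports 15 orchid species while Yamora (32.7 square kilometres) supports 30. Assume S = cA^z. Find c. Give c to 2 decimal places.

10.16

z = ln(S₂/S₁) / ln(A₂/A₁) = ln(30/15) / ln(32.7/3.51) = 0.6931 / 2.2318 = 0.3106
c = S₁ / A₁^z = 15 / 3.51^0.3106 = 15 / 1.477 = 10.16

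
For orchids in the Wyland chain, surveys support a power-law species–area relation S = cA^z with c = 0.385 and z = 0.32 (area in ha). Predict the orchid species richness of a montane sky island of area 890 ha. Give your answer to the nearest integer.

3

S = 0.385 × 890^0.32 = 0.385 × 8.786 ≈ 3.383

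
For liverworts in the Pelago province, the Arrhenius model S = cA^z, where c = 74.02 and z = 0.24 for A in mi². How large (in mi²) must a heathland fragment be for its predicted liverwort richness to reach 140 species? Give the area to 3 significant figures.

140 = 74.02 × A^0.24  ⇒  A^0.24 = 140/74.02 = 1.891
ln A = ln(1.891) / 0.24 = 0.6373 / 0.24 = 2.6554
A = e^2.6554 ≈ 14.23 mi²

14.2 mi²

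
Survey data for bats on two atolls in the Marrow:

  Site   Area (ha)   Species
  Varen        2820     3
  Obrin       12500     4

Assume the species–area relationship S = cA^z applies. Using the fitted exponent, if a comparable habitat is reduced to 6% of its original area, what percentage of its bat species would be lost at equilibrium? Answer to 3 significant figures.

41.9%

z = ln(4/3) / ln(12500/2820) = 0.2877 / 1.4890 = 0.1932
S_new/S_old = (A_new/A_old)^z = 0.06^0.1932 = exp(0.1932 × -2.8134) = 0.5807
Fraction lost = 1 − 0.5807 = 0.4193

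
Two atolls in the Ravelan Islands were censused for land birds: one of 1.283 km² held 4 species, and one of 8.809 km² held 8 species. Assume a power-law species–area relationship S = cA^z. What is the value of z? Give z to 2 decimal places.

Taking logs: ln S = ln c + z ln A, so z = (ln S₂ − ln S₁)/(ln A₂ − ln A₁).
z = ln(8/4) / ln(8.809/1.283) = ln(2) / ln(6.866) = 0.6931 / 1.9266 = 0.3598

0.36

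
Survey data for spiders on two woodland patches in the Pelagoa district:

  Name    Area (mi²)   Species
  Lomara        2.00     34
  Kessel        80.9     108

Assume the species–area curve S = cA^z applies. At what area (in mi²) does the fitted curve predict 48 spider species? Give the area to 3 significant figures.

6.03 mi²

z = ln(108/34) / ln(80.9/2) = 1.1558 / 3.7001 = 0.3124
c = 34 / 2^0.3124 = 34 / 1.242 = 27.38
A = (48/27.38)^(1/0.3124) ⇒ ln A = ln(1.753)/0.3124 = 1.7971
A = e^1.7971 ≈ 6.032 mi²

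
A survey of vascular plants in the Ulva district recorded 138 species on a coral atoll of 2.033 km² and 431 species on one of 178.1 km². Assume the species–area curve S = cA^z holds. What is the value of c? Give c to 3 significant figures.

115

z = ln(S₂/S₁) / ln(A₂/A₁) = ln(431/138) / ln(178.1/2.033) = 1.1389 / 4.4728 = 0.2546
c = S₁ / A₁^z = 138 / 2.033^0.2546 = 138 / 1.198 = 115.2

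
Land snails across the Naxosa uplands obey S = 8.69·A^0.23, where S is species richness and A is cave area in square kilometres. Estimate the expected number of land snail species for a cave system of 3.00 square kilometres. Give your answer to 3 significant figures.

11.2

S = 8.69 × 3^0.23
ln S = ln 8.69 + 0.23 × ln 3 = 2.1622 + 0.23 × 1.0986 = 2.4149
S = e^2.4149 ≈ 11.19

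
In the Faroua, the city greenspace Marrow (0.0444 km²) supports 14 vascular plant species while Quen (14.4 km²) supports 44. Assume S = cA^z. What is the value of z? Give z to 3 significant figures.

0.198

Taking logs: ln S = ln c + z ln A, so z = (ln S₂ − ln S₁)/(ln A₂ − ln A₁).
z = ln(44/14) / ln(14.4/0.0444) = ln(3.143) / ln(324.3) = 1.1451 / 5.7817 = 0.1981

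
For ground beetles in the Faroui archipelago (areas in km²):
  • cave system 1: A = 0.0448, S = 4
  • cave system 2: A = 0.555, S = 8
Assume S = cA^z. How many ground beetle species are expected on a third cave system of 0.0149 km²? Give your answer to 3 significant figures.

2.95

z = ln(8/4) / ln(0.555/0.0448) = 0.6931 / 2.5168 = 0.2754
c = 4 / 0.0448^0.2754 = 4 / 0.4252 = 9.408
S₃ = 9.408 × 0.0149^0.2754 = 9.408 × 0.314 ≈ 2.954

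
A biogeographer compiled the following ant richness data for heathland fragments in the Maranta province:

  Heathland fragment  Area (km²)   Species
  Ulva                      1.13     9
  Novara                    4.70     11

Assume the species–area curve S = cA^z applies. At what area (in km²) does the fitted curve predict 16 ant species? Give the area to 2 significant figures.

z = ln(11/9) / ln(4.7/1.13) = 0.2007 / 1.4253 = 0.1408
c = 9 / 1.13^0.1408 = 9 / 1.017 = 8.846
A = (16/8.846)^(1/0.1408) ⇒ ln A = ln(1.809)/0.1408 = 4.2090
A = e^4.2090 ≈ 67.29 km²

67 km²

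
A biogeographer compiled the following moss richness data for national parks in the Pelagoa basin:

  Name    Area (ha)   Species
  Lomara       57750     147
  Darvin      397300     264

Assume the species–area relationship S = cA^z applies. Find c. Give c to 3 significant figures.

z = ln(S₂/S₁) / ln(A₂/A₁) = ln(264/147) / ln(397300/57750) = 0.5855 / 1.9286 = 0.3036
c = S₁ / A₁^z = 147 / 57750^0.3036 = 147 / 27.9 = 5.269

5.27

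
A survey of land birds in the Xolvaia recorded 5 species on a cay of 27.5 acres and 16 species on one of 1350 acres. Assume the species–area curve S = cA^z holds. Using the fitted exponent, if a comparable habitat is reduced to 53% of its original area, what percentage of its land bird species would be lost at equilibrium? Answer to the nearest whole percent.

17%

z = ln(16/5) / ln(1350/27.5) = 1.1632 / 3.8937 = 0.2987
S_new/S_old = (A_new/A_old)^z = 0.53^0.2987 = exp(0.2987 × -0.6349) = 0.8272
Fraction lost = 1 − 0.8272 = 0.1728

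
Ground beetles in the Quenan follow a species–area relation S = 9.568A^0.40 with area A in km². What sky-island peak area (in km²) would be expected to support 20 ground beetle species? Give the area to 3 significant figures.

20 = 9.568 × A^0.4  ⇒  A^0.4 = 20/9.568 = 2.09
ln A = ln(2.09) / 0.4 = 0.7373 / 0.4 = 1.8433
A = e^1.8433 ≈ 6.317 km²

6.32 km²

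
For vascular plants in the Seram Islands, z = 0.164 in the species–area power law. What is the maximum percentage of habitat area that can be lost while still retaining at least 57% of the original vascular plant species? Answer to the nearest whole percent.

97%

Need (A_new/A_old)^0.164 = 0.57, so A_new/A_old = 0.57^(1/0.164) = 0.57^6.098
ln(A_new/A_old) = ln 0.57 / 0.164 = -0.5621 / 0.164 = -3.4276
A_new/A_old = e^-3.4276 ≈ 0.03247
Fraction that can be lost = 1 − 0.03247 = 0.9675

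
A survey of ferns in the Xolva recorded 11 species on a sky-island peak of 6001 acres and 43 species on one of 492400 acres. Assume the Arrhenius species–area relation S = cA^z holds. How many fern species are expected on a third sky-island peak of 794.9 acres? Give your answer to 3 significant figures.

5.89

z = ln(43/11) / ln(492400/6001) = 1.3633 / 4.4074 = 0.3093
c = 11 / 6001^0.3093 = 11 / 14.75 = 0.7459
S₃ = 0.7459 × 794.9^0.3093 = 0.7459 × 7.891 ≈ 5.886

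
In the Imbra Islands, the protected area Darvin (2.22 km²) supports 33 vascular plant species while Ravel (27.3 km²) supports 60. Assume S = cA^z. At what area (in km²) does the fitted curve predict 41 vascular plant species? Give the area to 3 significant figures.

5.52 km²

z = ln(60/33) / ln(27.3/2.22) = 0.5978 / 2.5094 = 0.2382
c = 33 / 2.22^0.2382 = 33 / 1.209 = 27.29
A = (41/27.29)^(1/0.2382) ⇒ ln A = ln(1.502)/0.2382 = 1.7086
A = e^1.7086 ≈ 5.521 km²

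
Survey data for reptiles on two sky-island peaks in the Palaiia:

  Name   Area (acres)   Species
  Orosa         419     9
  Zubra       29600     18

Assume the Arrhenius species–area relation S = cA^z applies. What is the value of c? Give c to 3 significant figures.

3.37

z = ln(S₂/S₁) / ln(A₂/A₁) = ln(18/9) / ln(29600/419) = 0.6931 / 4.2577 = 0.1628
c = S₁ / A₁^z = 9 / 419^0.1628 = 9 / 2.672 = 3.368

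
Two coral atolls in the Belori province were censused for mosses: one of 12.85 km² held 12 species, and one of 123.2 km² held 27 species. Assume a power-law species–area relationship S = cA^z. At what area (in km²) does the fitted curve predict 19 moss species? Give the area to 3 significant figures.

z = ln(27/12) / ln(123.2/12.85) = 0.8109 / 2.2605 = 0.3587
c = 12 / 12.85^0.3587 = 12 / 2.499 = 4.801
A = (19/4.801)^(1/0.3587) ⇒ ln A = ln(3.957)/0.3587 = 3.8343
A = e^3.8343 ≈ 46.26 km²

46.3 km²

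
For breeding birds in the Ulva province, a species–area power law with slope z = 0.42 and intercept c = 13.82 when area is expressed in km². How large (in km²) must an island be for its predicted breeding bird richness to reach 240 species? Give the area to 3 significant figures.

895 km²

240 = 13.82 × A^0.42  ⇒  A^0.42 = 240/13.82 = 17.37
ln A = ln(17.37) / 0.42 = 2.8545 / 0.42 = 6.7965
A = e^6.7965 ≈ 894.7 km²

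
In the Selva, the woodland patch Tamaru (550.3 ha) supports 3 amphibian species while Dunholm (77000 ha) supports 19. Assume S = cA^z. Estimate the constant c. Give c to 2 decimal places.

0.28

z = ln(S₂/S₁) / ln(A₂/A₁) = ln(19/3) / ln(77000/550.3) = 1.8458 / 4.9411 = 0.3736
c = S₁ / A₁^z = 3 / 550.3^0.3736 = 3 / 10.56 = 0.284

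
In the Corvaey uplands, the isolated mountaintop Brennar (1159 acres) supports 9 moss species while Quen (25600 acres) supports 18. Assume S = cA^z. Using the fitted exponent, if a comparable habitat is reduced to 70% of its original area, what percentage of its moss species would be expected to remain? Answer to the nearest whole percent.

z = ln(18/9) / ln(25600/1159) = 0.6931 / 3.0950 = 0.2240
S_new/S_old = (A_new/A_old)^z = 0.7^0.2240 = exp(0.2240 × -0.3567) = 0.9232

92%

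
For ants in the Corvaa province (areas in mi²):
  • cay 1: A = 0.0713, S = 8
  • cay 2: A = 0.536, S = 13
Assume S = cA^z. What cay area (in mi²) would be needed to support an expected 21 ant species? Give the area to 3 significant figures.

3.93 mi²

z = ln(13/8) / ln(0.536/0.0713) = 0.4855 / 2.0172 = 0.2407
c = 8 / 0.0713^0.2407 = 8 / 0.5296 = 15.11
A = (21/15.11)^(1/0.2407) ⇒ ln A = ln(1.39)/0.2407 = 1.3690
A = e^1.3690 ≈ 3.931 mi²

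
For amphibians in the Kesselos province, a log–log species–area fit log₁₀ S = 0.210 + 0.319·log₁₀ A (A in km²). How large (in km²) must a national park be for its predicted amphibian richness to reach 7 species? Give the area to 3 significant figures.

97.9 km²

7 = 1.622 × A^0.319  ⇒  A^0.319 = 7/1.622 = 4.316
ln A = ln(4.316) / 0.319 = 1.4624 / 0.319 = 4.5842
A = e^4.5842 ≈ 97.93 km²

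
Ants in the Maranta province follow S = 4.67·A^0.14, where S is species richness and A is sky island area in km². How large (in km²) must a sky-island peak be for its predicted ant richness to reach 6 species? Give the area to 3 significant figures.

5.99 km²

6 = 4.67 × A^0.14  ⇒  A^0.14 = 6/4.67 = 1.285
ln A = ln(1.285) / 0.14 = 0.2506 / 0.14 = 1.7900
A = e^1.7900 ≈ 5.989 km²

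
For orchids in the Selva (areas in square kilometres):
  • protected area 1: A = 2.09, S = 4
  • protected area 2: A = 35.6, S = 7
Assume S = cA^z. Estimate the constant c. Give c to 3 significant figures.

3.46

z = ln(S₂/S₁) / ln(A₂/A₁) = ln(7/4) / ln(35.6/2.09) = 0.5596 / 2.8352 = 0.1974
c = S₁ / A₁^z = 4 / 2.09^0.1974 = 4 / 1.157 = 3.458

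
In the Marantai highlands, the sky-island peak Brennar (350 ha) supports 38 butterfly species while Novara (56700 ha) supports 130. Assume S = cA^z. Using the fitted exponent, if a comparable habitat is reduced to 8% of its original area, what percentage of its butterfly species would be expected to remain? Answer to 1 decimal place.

z = ln(130/38) / ln(56700/350) = 1.2299 / 5.0876 = 0.2418
S_new/S_old = (A_new/A_old)^z = 0.08^0.2418 = exp(0.2418 × -2.5257) = 0.543

54.3%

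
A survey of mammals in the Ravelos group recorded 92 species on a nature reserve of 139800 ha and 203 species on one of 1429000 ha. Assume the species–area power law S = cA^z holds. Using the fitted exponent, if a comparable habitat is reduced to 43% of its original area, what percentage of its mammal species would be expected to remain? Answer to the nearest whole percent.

75%

z = ln(203/92) / ln(1429000/139800) = 0.7914 / 2.3245 = 0.3405
S_new/S_old = (A_new/A_old)^z = 0.43^0.3405 = exp(0.3405 × -0.8440) = 0.7503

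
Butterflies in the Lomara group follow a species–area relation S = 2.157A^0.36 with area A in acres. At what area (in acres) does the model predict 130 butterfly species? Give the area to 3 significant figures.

130 = 2.157 × A^0.36  ⇒  A^0.36 = 130/2.157 = 60.27
ln A = ln(60.27) / 0.36 = 4.0988 / 0.36 = 11.3856
A = e^11.3856 ≈ 88045 acres

88000 acres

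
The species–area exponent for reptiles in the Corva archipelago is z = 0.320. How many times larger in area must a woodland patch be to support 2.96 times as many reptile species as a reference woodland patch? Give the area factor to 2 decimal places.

(A₂/A₁)^0.32 = 2.96, so A₂/A₁ = 2.96^(1/0.32) = 2.96^3.125
ln(A₂/A₁) = ln 2.96 / 0.32 = 1.0852 / 0.32 = 3.3912
A₂/A₁ = e^3.3912 ≈ 29.7

29.70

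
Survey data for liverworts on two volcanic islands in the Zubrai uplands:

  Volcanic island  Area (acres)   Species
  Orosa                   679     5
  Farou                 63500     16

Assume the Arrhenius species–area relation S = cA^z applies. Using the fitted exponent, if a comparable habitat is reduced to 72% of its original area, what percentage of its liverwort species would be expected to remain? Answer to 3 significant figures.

z = ln(16/5) / ln(63500/679) = 1.1632 / 4.5382 = 0.2563
S_new/S_old = (A_new/A_old)^z = 0.72^0.2563 = exp(0.2563 × -0.3285) = 0.9193

91.9%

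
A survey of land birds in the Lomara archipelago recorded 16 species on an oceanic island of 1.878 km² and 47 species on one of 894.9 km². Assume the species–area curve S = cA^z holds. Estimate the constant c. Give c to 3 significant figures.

14.3

z = ln(S₂/S₁) / ln(A₂/A₁) = ln(47/16) / ln(894.9/1.878) = 1.0776 / 6.1665 = 0.1747
c = S₁ / A₁^z = 16 / 1.878^0.1747 = 16 / 1.116 = 14.33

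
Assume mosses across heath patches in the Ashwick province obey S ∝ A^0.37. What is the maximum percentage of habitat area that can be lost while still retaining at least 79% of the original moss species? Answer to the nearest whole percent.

47%

Need (A_new/A_old)^0.37 = 0.79, so A_new/A_old = 0.79^(1/0.37) = 0.79^2.703
ln(A_new/A_old) = ln 0.79 / 0.37 = -0.2357 / 0.37 = -0.6371
A_new/A_old = e^-0.6371 ≈ 0.5288
Fraction that can be lost = 1 − 0.5288 = 0.4712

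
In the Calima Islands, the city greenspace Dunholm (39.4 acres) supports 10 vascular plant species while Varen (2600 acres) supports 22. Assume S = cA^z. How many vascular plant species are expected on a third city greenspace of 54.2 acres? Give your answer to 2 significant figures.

z = ln(22/10) / ln(2600/39.4) = 0.7885 / 4.1895 = 0.1882
c = 10 / 39.4^0.1882 = 10 / 1.997 = 5.009
S₃ = 5.009 × 54.2^0.1882 = 5.009 × 2.12 ≈ 10.62

11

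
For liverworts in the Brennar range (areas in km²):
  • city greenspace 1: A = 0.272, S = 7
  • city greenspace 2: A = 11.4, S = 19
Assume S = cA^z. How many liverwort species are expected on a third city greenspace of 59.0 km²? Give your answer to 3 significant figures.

z = ln(19/7) / ln(11.4/0.272) = 0.9985 / 3.7356 = 0.2673
c = 7 / 0.272^0.2673 = 7 / 0.7061 = 9.914
S₃ = 9.914 × 59^0.2673 = 9.914 × 2.974 ≈ 29.48

29.5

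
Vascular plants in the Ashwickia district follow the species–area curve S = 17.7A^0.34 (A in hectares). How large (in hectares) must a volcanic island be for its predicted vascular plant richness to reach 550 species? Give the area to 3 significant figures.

24500 hectares

550 = 17.7 × A^0.34  ⇒  A^0.34 = 550/17.7 = 31.07
ln A = ln(31.07) / 0.34 = 3.4364 / 0.34 = 10.1069
A = e^10.1069 ≈ 24512 hectares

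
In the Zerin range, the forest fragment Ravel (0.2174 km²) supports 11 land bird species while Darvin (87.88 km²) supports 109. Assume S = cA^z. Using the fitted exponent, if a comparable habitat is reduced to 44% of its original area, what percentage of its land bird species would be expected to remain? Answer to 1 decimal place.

z = ln(109/11) / ln(87.88/0.2174) = 2.2935 / 6.0020 = 0.3821
S_new/S_old = (A_new/A_old)^z = 0.44^0.3821 = exp(0.3821 × -0.8210) = 0.7307

73.1%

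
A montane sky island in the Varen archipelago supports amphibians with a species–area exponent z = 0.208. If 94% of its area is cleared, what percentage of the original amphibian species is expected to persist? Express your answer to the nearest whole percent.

S_new/S_old = (A_new/A_old)^z = 0.06^0.208
= exp(0.208 × ln 0.06) = exp(0.208 × -2.8134) = exp(-0.5852) ≈ 0.557

56%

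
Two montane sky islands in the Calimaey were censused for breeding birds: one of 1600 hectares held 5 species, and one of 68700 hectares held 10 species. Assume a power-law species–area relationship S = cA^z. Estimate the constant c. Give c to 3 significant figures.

z = ln(S₂/S₁) / ln(A₂/A₁) = ln(10/5) / ln(68700/1600) = 0.6931 / 3.7597 = 0.1844
c = S₁ / A₁^z = 5 / 1600^0.1844 = 5 / 3.897 = 1.283

1.28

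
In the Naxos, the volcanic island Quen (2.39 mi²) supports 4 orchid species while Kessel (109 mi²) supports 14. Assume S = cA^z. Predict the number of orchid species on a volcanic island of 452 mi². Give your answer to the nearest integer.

22

z = ln(14/4) / ln(109/2.39) = 1.2528 / 3.8201 = 0.3279
c = 4 / 2.39^0.3279 = 4 / 1.331 = 3.006
S₃ = 3.006 × 452^0.3279 = 3.006 × 7.426 ≈ 22.32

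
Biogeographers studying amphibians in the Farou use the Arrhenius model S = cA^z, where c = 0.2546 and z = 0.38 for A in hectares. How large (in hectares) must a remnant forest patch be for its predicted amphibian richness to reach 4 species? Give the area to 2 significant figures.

4 = 0.2546 × A^0.38  ⇒  A^0.38 = 4/0.2546 = 15.71
ln A = ln(15.71) / 0.38 = 2.7544 / 0.38 = 7.2483
A = e^7.2483 ≈ 1406 hectares

1400 hectares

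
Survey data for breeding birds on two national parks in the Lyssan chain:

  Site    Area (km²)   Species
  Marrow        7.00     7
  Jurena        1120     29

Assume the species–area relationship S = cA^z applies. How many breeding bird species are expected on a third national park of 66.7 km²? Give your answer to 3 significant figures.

z = ln(29/7) / ln(1120/7) = 1.4214 / 5.0752 = 0.2801
c = 7 / 7^0.2801 = 7 / 1.725 = 4.059
S₃ = 4.059 × 66.7^0.2801 = 4.059 × 3.242 ≈ 13.16

13.2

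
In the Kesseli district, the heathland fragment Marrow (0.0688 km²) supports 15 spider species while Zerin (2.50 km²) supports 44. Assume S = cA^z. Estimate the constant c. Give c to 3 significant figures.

z = ln(S₂/S₁) / ln(A₂/A₁) = ln(44/15) / ln(2.5/0.0688) = 1.0761 / 3.5928 = 0.2995
c = S₁ / A₁^z = 15 / 0.0688^0.2995 = 15 / 0.4486 = 33.44

33.4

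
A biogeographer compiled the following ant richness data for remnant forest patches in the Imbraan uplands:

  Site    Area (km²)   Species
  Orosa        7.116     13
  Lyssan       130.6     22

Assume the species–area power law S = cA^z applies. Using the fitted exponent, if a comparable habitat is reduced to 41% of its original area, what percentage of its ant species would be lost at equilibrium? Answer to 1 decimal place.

14.9%

z = ln(22/13) / ln(130.6/7.116) = 0.5261 / 2.9098 = 0.1808
S_new/S_old = (A_new/A_old)^z = 0.41^0.1808 = exp(0.1808 × -0.8916) = 0.8511
Fraction lost = 1 − 0.8511 = 0.1489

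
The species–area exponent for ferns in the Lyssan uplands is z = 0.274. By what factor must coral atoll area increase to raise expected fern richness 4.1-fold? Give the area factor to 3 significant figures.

(A₂/A₁)^0.274 = 4.1, so A₂/A₁ = 4.1^(1/0.274) = 4.1^3.65
ln(A₂/A₁) = ln 4.1 / 0.274 = 1.4110 / 0.274 = 5.1496
A₂/A₁ = e^5.1496 ≈ 172.4

172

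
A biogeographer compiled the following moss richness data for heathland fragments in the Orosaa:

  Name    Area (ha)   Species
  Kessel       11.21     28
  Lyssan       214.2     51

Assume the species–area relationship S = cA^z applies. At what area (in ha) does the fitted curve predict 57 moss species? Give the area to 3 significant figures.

z = ln(51/28) / ln(214.2/11.21) = 0.5996 / 2.9501 = 0.2033
c = 28 / 11.21^0.2033 = 28 / 1.634 = 17.13
A = (57/17.13)^(1/0.2033) ⇒ ln A = ln(3.327)/0.2033 = 5.9141
A = e^5.9141 ≈ 370.2 ha

370 ha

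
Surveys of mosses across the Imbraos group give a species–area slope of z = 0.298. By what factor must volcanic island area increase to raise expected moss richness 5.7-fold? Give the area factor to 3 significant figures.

(A₂/A₁)^0.298 = 5.7, so A₂/A₁ = 5.7^(1/0.298) = 5.7^3.356
ln(A₂/A₁) = ln 5.7 / 0.298 = 1.7405 / 0.298 = 5.8405
A₂/A₁ = e^5.8405 ≈ 343.9

344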